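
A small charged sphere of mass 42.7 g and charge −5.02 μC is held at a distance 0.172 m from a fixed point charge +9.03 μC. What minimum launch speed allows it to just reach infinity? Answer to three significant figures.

To just escape, total mechanical energy must reach zero at infinity: ½mv²_min + U = 0, so ½mv²_min = −U = |kQq|/r.
|U| = |kQq|/r = (8.99×10⁹ N·m²/C²)(9.03×10⁻⁶)(5.02×10⁻⁶)/(0.172) = 2.37 J.
v_min = √(2|U|/m) = √(2·2.37/0.0427) = 10.5 m/s.

10.5 m/s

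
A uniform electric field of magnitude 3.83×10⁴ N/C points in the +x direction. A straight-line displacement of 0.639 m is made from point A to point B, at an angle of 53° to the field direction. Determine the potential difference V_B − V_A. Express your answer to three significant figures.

-1.47×10⁴ V

Only the component of displacement along E changes the potential: ΔV = −E·d·cosθ.
ΔV = −(3.83×10⁴ V/m)(0.639 m)cos53° = -1.47×10⁴ V.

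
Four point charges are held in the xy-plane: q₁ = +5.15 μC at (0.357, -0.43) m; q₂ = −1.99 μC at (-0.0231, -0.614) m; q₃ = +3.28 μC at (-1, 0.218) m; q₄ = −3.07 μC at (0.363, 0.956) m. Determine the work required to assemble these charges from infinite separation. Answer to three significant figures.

The assembly work is the sum of pairwise potential energies, U = Σ_{i<j} kqᵢqⱼ/rᵢⱼ.
Pair separations: r₁₂ = 0.422 m, r₁₃ = 1.50 m, r₁₄ = 1.39 m, r₂₃ = 1.28 m, r₂₄ = 1.62 m, r₃₄ = 1.55 m.
Summing all 6 pair terms gives U = -0.290 J.

-0.290 J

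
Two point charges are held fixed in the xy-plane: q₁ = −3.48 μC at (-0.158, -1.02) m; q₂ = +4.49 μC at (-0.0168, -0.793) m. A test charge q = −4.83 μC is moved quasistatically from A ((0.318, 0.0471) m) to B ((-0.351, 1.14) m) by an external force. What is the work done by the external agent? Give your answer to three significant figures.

0.0566 J

For quasistatic motion the external work equals the change in potential energy: W_ext = qΔV = q(V_B − V_A).
At A: distances to the source charges are 1.17 m, 0.904 m; V_A = Σ kqᵢ/rᵢ = 1.79×10⁴ V.
At B: distances to the source charges are 2.17 m, 1.96 m; V_B = Σ kqᵢ/rᵢ = 6150 V.
ΔV = V_B − V_A = -1.17×10⁴ V.
W_ext = qΔV = (-4.83×10⁻⁶ C)(-1.17×10⁴ V) = 0.0566 J.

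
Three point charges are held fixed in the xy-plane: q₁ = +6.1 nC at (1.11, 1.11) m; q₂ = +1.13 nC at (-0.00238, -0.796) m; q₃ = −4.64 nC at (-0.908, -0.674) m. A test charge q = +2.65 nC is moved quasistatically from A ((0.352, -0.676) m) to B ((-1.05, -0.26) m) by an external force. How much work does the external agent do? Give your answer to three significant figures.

For quasistatic motion the external work equals the change in potential energy: W_ext = qΔV = q(V_B − V_A).
At A: distances to the source charges are 1.94 m, 0.374 m, 1.26 m; V_A = Σ kqᵢ/rᵢ = 22.3 V.
At B: distances to the source charges are 2.56 m, 1.18 m, 0.438 m; V_B = Σ kqᵢ/rᵢ = -65.2 V.
ΔV = V_B − V_A = -87.5 V.
W_ext = qΔV = (2.65×10⁻⁹ C)(-87.5 V) = -2.32×10⁻⁷ J.

-2.32×10⁻⁷ J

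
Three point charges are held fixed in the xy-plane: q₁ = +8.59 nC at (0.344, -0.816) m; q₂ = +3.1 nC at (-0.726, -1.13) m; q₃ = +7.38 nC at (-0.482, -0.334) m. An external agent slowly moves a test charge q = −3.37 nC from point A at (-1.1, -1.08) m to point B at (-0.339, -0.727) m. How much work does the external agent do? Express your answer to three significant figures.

For quasistatic motion the external work equals the change in potential energy: W_ext = qΔV = q(V_B − V_A).
At A: distances to the source charges are 1.47 m, 0.377 m, 0.969 m; V_A = Σ kqᵢ/rᵢ = 195 V.
At B: distances to the source charges are 0.689 m, 0.559 m, 0.418 m; V_B = Σ kqᵢ/rᵢ = 321 V.
ΔV = V_B − V_A = 126 V.
W_ext = qΔV = (-3.37×10⁻⁹ C)(126 V) = -4.24×10⁻⁷ J.

-4.24×10⁻⁷ J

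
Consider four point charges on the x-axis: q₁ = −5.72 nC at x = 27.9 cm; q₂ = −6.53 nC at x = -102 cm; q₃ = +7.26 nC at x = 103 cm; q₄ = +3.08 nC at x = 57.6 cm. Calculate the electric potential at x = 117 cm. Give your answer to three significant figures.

The total potential is the scalar sum of each charge's contribution, V = Σ kqᵢ/rᵢ.
Distances from the field point to each charge: r₁ = 0.891 m, r₂ = 2.19 m, r₃ = 0.140 m, r₄ = 0.594 m.
V = k[(-5.72×10⁻⁹)/(0.891) + (-6.53×10⁻⁹)/(2.19) + (7.26×10⁻⁹)/(0.140) + (3.08×10⁻⁹)/(0.594)] = 428 V.

428 V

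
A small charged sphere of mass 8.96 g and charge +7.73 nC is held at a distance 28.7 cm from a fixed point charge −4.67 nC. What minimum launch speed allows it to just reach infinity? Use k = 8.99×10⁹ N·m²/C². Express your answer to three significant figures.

0.0159 m/s

To just escape, total mechanical energy must reach zero at infinity: ½mv²_min + U = 0, so ½mv²_min = −U = |kQq|/r.
|U| = |kQq|/r = (8.99×10⁹ N·m²/C²)(4.67×10⁻⁹)(7.73×10⁻⁹)/(0.287) = 1.13×10⁻⁶ J.
v_min = √(2|U|/m) = √(2·1.13×10⁻⁶/8.96×10⁻³) = 0.0159 m/s.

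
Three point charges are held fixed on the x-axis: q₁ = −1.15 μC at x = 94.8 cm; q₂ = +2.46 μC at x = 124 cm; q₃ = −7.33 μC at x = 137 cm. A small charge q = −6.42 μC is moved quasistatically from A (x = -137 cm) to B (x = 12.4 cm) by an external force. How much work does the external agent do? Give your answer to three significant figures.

For quasistatic motion the external work equals the change in potential energy: W_ext = qΔV = q(V_B − V_A).
At A: distances to the source charges are 2.32 m, 2.61 m, 2.74 m; V_A = Σ kqᵢ/rᵢ = -2.00×10⁴ V.
At B: distances to the source charges are 0.824 m, 1.12 m, 1.25 m; V_B = Σ kqᵢ/rᵢ = -4.56×10⁴ V.
ΔV = V_B − V_A = -2.56×10⁴ V.
W_ext = qΔV = (-6.42×10⁻⁶ C)(-2.56×10⁴ V) = 0.164 J.

0.164 J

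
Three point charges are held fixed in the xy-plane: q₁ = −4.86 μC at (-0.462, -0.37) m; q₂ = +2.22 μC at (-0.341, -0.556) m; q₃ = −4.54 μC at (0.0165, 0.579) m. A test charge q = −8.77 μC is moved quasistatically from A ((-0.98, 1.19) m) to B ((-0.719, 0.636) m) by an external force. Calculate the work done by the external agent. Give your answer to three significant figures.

For quasistatic motion the external work equals the change in potential energy: W_ext = qΔV = q(V_B − V_A).
At A: distances to the source charges are 1.64 m, 1.86 m, 1.17 m; V_A = Σ kqᵢ/rᵢ = -5.08×10⁴ V.
At B: distances to the source charges are 1.04 m, 1.25 m, 0.738 m; V_B = Σ kqᵢ/rᵢ = -8.14×10⁴ V.
ΔV = V_B − V_A = -3.07×10⁴ V.
W_ext = qΔV = (-8.77×10⁻⁶ C)(-3.07×10⁴ V) = 0.269 J.

0.269 J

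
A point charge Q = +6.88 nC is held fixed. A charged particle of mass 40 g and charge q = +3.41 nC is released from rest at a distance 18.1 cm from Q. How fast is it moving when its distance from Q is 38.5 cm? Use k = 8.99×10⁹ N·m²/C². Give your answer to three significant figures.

5.56×10⁻³ m/s

Only the electrostatic force acts, so mechanical energy is conserved: ½mv² = U₁ − U₂ = kQq(1/r₁ − 1/r₂).
U₁ − U₂ = (8.99×10⁹ N·m²/C²)(6.88×10⁻⁹ C)(3.41×10⁻⁹ C)(1/0.181 − 1/0.385) = 6.17×10⁻⁷ J.
v = √(2·6.17×10⁻⁷/0.0400) = 5.56×10⁻³ m/s.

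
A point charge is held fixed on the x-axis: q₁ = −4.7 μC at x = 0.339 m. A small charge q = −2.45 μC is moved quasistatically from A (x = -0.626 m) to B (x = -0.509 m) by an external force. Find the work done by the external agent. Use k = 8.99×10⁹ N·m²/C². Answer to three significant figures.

0.0148 J

For quasistatic motion the external work equals the change in potential energy: W_ext = qΔV = q(V_B − V_A).
At A: distance to the source charge is 0.965 m; V_A = kq₁/r = -4.38×10⁴ V.
At B: distance to the source charge is 0.848 m; V_B = kq₁/r = -4.98×10⁴ V.
ΔV = V_B − V_A = -6040 V.
W_ext = qΔV = (-2.45×10⁻⁶ C)(-6040 V) = 0.0148 J.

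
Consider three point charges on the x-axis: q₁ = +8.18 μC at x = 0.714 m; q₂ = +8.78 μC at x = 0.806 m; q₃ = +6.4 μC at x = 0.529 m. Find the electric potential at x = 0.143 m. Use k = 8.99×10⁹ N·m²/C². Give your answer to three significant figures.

Electric potential is a scalar, so the contributions from each charge add algebraically: V = Σ kqᵢ/rᵢ.
Distances from the field point to each charge: r₁ = 0.571 m, r₂ = 0.663 m, r₃ = 0.386 m.
V = k[(8.18×10⁻⁶)/(0.571) + (8.78×10⁻⁶)/(0.663) + (6.40×10⁻⁶)/(0.386)] = 3.97×10⁵ V.

3.97×10⁵ V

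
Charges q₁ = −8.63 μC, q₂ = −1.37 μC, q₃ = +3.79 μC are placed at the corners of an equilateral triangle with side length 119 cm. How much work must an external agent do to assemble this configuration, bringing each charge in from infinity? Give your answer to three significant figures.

The assembly work is the sum of pairwise potential energies, U = Σ_{i<j} kqᵢqⱼ/rᵢⱼ.
All three pair separations equal the side length, 1.19 m.
U = (0.0893) + (-0.247) + (-0.0392) = -0.197 J.

-0.197 J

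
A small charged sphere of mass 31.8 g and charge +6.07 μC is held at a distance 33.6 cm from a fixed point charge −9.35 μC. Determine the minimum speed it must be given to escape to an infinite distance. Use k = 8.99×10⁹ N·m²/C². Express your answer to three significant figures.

To just escape, total mechanical energy must reach zero at infinity: ½mv²_min + U = 0, so ½mv²_min = −U = |kQq|/r.
|U| = |kQq|/r = (8.99×10⁹ N·m²/C²)(9.35×10⁻⁶)(6.07×10⁻⁶)/(0.336) = 1.52 J.
v_min = √(2|U|/m) = √(2·1.52/0.0318) = 9.77 m/s.

9.77 m/s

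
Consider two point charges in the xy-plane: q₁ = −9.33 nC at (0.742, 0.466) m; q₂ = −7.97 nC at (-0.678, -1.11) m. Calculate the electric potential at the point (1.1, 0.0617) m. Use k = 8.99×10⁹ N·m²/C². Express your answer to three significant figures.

Electric potential is a scalar, so the contributions from each charge add algebraically: V = Σ kqᵢ/rᵢ.
Distances from the field point to each charge: r₁ = 0.540 m, r₂ = 2.13 m.
V = k[(-9.33×10⁻⁹)/(0.540) + (-7.97×10⁻⁹)/(2.13)] = -189 V.

-189 V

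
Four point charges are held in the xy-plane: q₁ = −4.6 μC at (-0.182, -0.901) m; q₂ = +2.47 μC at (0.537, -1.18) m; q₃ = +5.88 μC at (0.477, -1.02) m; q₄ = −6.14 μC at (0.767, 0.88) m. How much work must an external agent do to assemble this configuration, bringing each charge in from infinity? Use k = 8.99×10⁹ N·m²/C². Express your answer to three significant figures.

The assembly work is the sum of pairwise potential energies, U = Σ_{i<j} kqᵢqⱼ/rᵢⱼ.
Pair separations: r₁₂ = 0.771 m, r₁₃ = 0.670 m, r₁₄ = 2.02 m, r₂₃ = 0.171 m, r₂₄ = 2.07 m, r₃₄ = 1.92 m.
Summing all 6 pair terms gives U = 0.160 J.

0.160 J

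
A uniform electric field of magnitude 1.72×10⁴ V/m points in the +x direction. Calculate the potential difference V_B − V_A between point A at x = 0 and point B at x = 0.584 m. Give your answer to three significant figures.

In a uniform field, potential decreases in the direction of E: V_B − V_A = −E·Δx.
V_B − V_A = −(1.72×10⁴ V/m)(0.584 m) = -1.00×10⁴ V.

-1.00×10⁴ V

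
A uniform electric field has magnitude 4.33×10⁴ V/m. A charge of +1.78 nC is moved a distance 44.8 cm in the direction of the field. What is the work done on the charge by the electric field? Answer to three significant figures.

3.45×10⁻⁵ J

The potential change for a displacement 44.8 cm in the direction of the field is ΔV = −Ed = -1.94×10⁴ V.
W_field = −qΔV = 3.45×10⁻⁵ J.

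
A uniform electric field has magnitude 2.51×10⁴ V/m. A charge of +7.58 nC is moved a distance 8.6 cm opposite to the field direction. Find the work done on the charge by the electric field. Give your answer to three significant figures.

-1.64×10⁻⁵ J

The potential change for a displacement 8.6 cm opposite to the field direction is ΔV = +Ed = 2160 V.
W_field = −qΔV = -1.64×10⁻⁵ J.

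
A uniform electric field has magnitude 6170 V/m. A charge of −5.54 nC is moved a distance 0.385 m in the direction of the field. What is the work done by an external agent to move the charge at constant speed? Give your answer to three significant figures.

The potential change for a displacement 0.385 m in the direction of the field is ΔV = −Ed = -2380 V.
W_ext = qΔV = 1.32×10⁻⁵ J.

1.32×10⁻⁵ J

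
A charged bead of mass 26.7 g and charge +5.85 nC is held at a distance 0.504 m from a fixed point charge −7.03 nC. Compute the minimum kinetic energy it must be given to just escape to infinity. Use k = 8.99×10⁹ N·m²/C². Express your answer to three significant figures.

7.34×10⁻⁷ J

To just escape, total mechanical energy must reach zero at infinity: ½mv²_min + U = 0, so ½mv²_min = −U = |kQq|/r.
|U| = |kQq|/r = (8.99×10⁹ N·m²/C²)(7.03×10⁻⁹)(5.85×10⁻⁹)/(0.504) = 7.34×10⁻⁷ J.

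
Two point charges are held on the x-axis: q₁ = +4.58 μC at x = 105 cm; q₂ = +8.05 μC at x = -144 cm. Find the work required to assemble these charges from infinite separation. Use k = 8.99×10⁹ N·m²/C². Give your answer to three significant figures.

0.133 J

The assembly work is the sum of pairwise potential energies, U = Σ_{i<j} kqᵢqⱼ/rᵢⱼ.
Pair separations: r₁₂ = 2.49 m.
U = (0.133) = 0.133 J.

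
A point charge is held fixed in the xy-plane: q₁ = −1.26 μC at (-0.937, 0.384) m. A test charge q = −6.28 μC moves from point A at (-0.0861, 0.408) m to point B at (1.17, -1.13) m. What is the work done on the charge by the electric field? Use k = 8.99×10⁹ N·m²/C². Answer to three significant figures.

0.0562 J

The work done by the electric force is W_field = −ΔU = −q(V_B − V_A) = q(V_A − V_B).
At A: distance to the source charge is 0.851 m; V_A = kq₁/r = -1.33×10⁴ V.
At B: distance to the source charge is 2.59 m; V_B = kq₁/r = -4370 V.
ΔV = V_B − V_A = 8940 V.
W_field = −qΔV = −(-6.28×10⁻⁶ C)(8940 V) = 0.0562 J.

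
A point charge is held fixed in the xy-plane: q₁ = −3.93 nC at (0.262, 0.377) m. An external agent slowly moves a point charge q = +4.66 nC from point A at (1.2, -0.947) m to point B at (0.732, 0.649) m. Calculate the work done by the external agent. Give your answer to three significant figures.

For quasistatic motion the external work equals the change in potential energy: W_ext = qΔV = q(V_B − V_A).
At A: distance to the source charge is 1.62 m; V_A = kq₁/r = -21.8 V.
At B: distance to the source charge is 0.543 m; V_B = kq₁/r = -65.1 V.
ΔV = V_B − V_A = -43.3 V.
W_ext = qΔV = (4.66×10⁻⁹ C)(-43.3 V) = -2.02×10⁻⁷ J.

-2.02×10⁻⁷ J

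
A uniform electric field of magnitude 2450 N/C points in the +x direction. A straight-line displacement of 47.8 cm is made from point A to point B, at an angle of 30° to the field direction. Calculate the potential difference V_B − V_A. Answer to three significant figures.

-1010 V

Only the component of displacement along E changes the potential: ΔV = −E·d·cosθ.
ΔV = −(2450 V/m)(0.478 m)cos30° = -1010 V.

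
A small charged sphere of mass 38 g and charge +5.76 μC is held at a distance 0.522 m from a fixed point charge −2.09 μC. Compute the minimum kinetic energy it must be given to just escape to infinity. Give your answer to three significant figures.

0.207 J

To just escape, total mechanical energy must reach zero at infinity: ½mv²_min + U = 0, so ½mv²_min = −U = |kQq|/r.
|U| = |kQq|/r = (8.99×10⁹ N·m²/C²)(2.09×10⁻⁶)(5.76×10⁻⁶)/(0.522) = 0.207 J.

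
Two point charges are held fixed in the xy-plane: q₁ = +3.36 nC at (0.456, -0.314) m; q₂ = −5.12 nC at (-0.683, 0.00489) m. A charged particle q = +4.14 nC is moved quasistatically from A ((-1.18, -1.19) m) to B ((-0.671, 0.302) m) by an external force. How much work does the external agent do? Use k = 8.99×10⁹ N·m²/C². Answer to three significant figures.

-4.64×10⁻⁷ J

For quasistatic motion the external work equals the change in potential energy: W_ext = qΔV = q(V_B − V_A).
At A: distances to the source charges are 1.86 m, 1.29 m; V_A = Σ kqᵢ/rᵢ = -19.3 V.
At B: distances to the source charges are 1.28 m, 0.297 m; V_B = Σ kqᵢ/rᵢ = -131 V.
ΔV = V_B − V_A = -112 V.
W_ext = qΔV = (4.14×10⁻⁹ C)(-112 V) = -4.64×10⁻⁷ J.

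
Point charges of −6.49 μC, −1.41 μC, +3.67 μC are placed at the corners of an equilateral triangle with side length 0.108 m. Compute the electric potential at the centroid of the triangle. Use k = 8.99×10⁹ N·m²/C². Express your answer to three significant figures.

Electric potential is a scalar, so the contributions from each charge add algebraically: V = Σ kqᵢ/rᵢ.
The distance from each vertex to the centroid is a/√3 = 0.0624 m.
V = k[(-6.49×10⁻⁶)/(0.0624) + (-1.41×10⁻⁶)/(0.0624) + (3.67×10⁻⁶)/(0.0624)] = -6.10×10⁵ V.

-6.10×10⁵ V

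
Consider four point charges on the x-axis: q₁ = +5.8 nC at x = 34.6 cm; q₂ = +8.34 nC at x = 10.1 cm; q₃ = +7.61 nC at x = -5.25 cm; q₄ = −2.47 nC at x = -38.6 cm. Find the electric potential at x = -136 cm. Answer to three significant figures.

The total potential is the scalar sum of each charge's contribution, V = Σ kqᵢ/rᵢ.
Distances from the field point to each charge: r₁ = 1.71 m, r₂ = 1.46 m, r₃ = 1.31 m, r₄ = 0.974 m.
V = k[(5.80×10⁻⁹)/(1.71) + (8.34×10⁻⁹)/(1.46) + (7.61×10⁻⁹)/(1.31) + (-2.47×10⁻⁹)/(0.974)] = 111 V.

111 V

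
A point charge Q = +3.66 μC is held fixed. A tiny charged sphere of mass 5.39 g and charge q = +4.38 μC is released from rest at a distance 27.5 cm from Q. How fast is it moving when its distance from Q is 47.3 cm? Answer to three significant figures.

Only the electrostatic force acts, so mechanical energy is conserved: ½mv² = U₁ − U₂ = kQq(1/r₁ − 1/r₂).
U₁ − U₂ = (8.99×10⁹ N·m²/C²)(3.66×10⁻⁶ C)(4.38×10⁻⁶ C)(1/0.275 − 1/0.473) = 0.219 J.
v = √(2·0.219/5.39×10⁻³) = 9.02 m/s.

9.02 m/s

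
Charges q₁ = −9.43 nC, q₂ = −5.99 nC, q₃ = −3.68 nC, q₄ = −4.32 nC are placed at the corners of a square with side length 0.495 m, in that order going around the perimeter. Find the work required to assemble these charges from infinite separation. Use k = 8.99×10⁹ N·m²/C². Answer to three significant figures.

3.23×10⁻⁶ J

The assembly work is the sum of pairwise potential energies, U = Σ_{i<j} kqᵢqⱼ/rᵢⱼ.
The four side pairs have separation 0.495 m and the two diagonal pairs 0.700 m.
Summing all 6 pair terms gives U = 3.23×10⁻⁶ J.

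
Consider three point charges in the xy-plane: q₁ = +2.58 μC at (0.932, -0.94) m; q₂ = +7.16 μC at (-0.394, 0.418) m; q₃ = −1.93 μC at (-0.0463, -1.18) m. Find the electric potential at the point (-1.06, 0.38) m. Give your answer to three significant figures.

Electric potential is a scalar, so the contributions from each charge add algebraically: V = Σ kqᵢ/rᵢ.
Distances from the field point to each charge: r₁ = 2.39 m, r₂ = 0.667 m, r₃ = 1.86 m.
V = k[(2.58×10⁻⁶)/(2.39) + (7.16×10⁻⁶)/(0.667) + (-1.93×10⁻⁶)/(1.86)] = 9.69×10⁴ V.

9.69×10⁴ V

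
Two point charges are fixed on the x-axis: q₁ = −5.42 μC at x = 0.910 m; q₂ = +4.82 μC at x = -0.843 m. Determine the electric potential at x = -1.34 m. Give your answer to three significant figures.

The total potential is the scalar sum of each charge's contribution, V = Σ kqᵢ/rᵢ.
Distances from the field point to each charge: r₁ = 2.25 m, r₂ = 0.497 m.
V = k[(-5.42×10⁻⁶)/(2.25) + (4.82×10⁻⁶)/(0.497)] = 6.55×10⁴ V.

6.55×10⁴ V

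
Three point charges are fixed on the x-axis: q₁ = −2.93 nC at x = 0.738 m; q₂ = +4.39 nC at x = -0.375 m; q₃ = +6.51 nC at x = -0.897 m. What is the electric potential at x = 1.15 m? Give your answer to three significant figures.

Electric potential is a scalar, so the contributions from each charge add algebraically: V = Σ kqᵢ/rᵢ.
Distances from the field point to each charge: r₁ = 0.412 m, r₂ = 1.52 m, r₃ = 2.05 m.
V = k[(-2.93×10⁻⁹)/(0.412) + (4.39×10⁻⁹)/(1.52) + (6.51×10⁻⁹)/(2.05)] = -9.46 V.

-9.46 V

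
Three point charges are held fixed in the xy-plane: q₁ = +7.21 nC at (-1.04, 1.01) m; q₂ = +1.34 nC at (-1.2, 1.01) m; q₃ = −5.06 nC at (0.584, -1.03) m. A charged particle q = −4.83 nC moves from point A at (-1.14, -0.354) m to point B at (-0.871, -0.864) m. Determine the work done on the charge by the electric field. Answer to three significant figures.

The work done by the electric force is W_field = −ΔU = −q(V_B − V_A) = q(V_A − V_B).
At A: distances to the source charges are 1.37 m, 1.37 m, 1.85 m; V_A = Σ kqᵢ/rᵢ = 31.7 V.
At B: distances to the source charges are 1.88 m, 1.90 m, 1.46 m; V_B = Σ kqᵢ/rᵢ = 9.72 V.
ΔV = V_B − V_A = -21.9 V.
W_field = −qΔV = −(-4.83×10⁻⁹ C)(-21.9 V) = -1.06×10⁻⁷ J.

-1.06×10⁻⁷ J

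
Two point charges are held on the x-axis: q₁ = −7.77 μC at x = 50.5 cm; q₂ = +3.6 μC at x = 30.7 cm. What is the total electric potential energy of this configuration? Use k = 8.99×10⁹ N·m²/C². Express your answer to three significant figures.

-1.27 J

The assembly work is the sum of pairwise potential energies, U = Σ_{i<j} kqᵢqⱼ/rᵢⱼ.
Pair separations: r₁₂ = 0.198 m.
U = (-1.27) = -1.27 J.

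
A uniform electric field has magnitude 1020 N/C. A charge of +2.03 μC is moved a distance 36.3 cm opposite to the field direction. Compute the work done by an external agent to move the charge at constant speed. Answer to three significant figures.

7.52×10⁻⁴ J

The potential change for a displacement 36.3 cm opposite to the field direction is ΔV = +Ed = 370 V.
W_ext = qΔV = 7.52×10⁻⁴ J.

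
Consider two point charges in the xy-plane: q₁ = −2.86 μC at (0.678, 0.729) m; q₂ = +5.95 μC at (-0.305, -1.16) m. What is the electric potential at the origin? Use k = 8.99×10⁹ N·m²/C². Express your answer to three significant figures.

Electric potential is a scalar, so the contributions from each charge add algebraically: V = Σ kqᵢ/rᵢ.
Distances from the field point to each charge: r₁ = 0.996 m, r₂ = 1.20 m.
V = k[(-2.86×10⁻⁶)/(0.996) + (5.95×10⁻⁶)/(1.20)] = 1.88×10⁴ V.

1.88×10⁴ V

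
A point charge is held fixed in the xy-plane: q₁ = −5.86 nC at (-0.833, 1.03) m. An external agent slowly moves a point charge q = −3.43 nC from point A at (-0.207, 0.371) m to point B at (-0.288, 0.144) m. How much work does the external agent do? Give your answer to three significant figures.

-2.51×10⁻⁸ J

For quasistatic motion the external work equals the change in potential energy: W_ext = qΔV = q(V_B − V_A).
At A: distance to the source charge is 0.909 m; V_A = kq₁/r = -58.0 V.
At B: distance to the source charge is 1.04 m; V_B = kq₁/r = -50.6 V.
ΔV = V_B − V_A = 7.31 V.
W_ext = qΔV = (-3.43×10⁻⁹ C)(7.31 V) = -2.51×10⁻⁸ J.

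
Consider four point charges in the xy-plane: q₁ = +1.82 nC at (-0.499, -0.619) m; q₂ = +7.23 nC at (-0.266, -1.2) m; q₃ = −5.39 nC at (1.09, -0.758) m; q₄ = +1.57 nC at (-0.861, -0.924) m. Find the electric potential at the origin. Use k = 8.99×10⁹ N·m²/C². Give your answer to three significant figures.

Electric potential is a scalar, so the contributions from each charge add algebraically: V = Σ kqᵢ/rᵢ.
Distances from the field point to each charge: r₁ = 0.795 m, r₂ = 1.23 m, r₃ = 1.33 m, r₄ = 1.26 m.
V = k[(1.82×10⁻⁹)/(0.795) + (7.23×10⁻⁹)/(1.23) + (-5.39×10⁻⁹)/(1.33) + (1.57×10⁻⁹)/(1.26)] = 48.1 V.

48.1 V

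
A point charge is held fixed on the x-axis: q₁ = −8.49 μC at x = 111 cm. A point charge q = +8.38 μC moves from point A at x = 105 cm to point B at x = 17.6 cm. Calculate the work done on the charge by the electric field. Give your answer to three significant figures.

-9.98 J

The work done by the electric force is W_field = −ΔU = −q(V_B − V_A) = q(V_A − V_B).
At A: distance to the source charge is 0.0600 m; V_A = kq₁/r = -1.27×10⁶ V.
At B: distance to the source charge is 0.934 m; V_B = kq₁/r = -8.17×10⁴ V.
ΔV = V_B − V_A = 1.19×10⁶ V.
W_field = −qΔV = −(8.38×10⁻⁶ C)(1.19×10⁶ V) = -9.98 J.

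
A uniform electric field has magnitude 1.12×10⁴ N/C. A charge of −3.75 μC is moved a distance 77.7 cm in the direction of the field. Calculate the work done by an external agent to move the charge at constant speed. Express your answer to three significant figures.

The potential change for a displacement 77.7 cm in the direction of the field is ΔV = −Ed = -8700 V.
W_ext = qΔV = 0.0326 J.

0.0326 J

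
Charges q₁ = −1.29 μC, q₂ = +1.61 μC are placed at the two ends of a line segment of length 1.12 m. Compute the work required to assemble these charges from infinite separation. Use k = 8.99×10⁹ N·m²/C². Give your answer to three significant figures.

The assembly work is the sum of pairwise potential energies, U = Σ_{i<j} kqᵢqⱼ/rᵢⱼ.
The separation is r = 1.12 m.
U = (-0.0167) = -0.0167 J.

-0.0167 J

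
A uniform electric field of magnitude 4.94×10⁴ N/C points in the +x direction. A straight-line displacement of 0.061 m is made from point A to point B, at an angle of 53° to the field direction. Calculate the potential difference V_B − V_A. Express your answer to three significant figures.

Only the component of displacement along E changes the potential: ΔV = −E·d·cosθ.
ΔV = −(4.94×10⁴ V/m)(0.0610 m)cos53° = -1810 V.

-1810 V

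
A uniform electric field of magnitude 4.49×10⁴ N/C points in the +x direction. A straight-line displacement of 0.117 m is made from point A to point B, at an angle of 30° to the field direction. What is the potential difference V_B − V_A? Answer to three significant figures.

Only the component of displacement along E changes the potential: ΔV = −E·d·cosθ.
ΔV = −(4.49×10⁴ V/m)(0.117 m)cos30° = -4550 V.

-4550 V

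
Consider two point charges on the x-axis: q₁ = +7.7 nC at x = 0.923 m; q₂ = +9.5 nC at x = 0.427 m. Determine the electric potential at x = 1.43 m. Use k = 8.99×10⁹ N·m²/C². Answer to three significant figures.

The total potential is the scalar sum of each charge's contribution, V = Σ kqᵢ/rᵢ.
Distances from the field point to each charge: r₁ = 0.507 m, r₂ = 1.00 m.
V = k[(7.70×10⁻⁹)/(0.507) + (9.50×10⁻⁹)/(1.00)] = 222 V.

222 V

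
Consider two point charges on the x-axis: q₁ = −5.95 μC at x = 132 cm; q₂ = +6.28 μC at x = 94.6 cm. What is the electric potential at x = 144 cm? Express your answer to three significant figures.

The total potential is the scalar sum of each charge's contribution, V = Σ kqᵢ/rᵢ.
Distances from the field point to each charge: r₁ = 0.120 m, r₂ = 0.494 m.
V = k[(-5.95×10⁻⁶)/(0.120) + (6.28×10⁻⁶)/(0.494)] = -3.31×10⁵ V.

-3.31×10⁵ V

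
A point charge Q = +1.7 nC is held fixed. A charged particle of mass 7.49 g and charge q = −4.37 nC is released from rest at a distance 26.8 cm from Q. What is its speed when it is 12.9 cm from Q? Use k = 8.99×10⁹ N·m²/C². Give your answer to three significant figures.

Only the electrostatic force acts, so mechanical energy is conserved: ½mv² = U₁ − U₂ = kQq(1/r₁ − 1/r₂).
U₁ − U₂ = (8.99×10⁹ N·m²/C²)(1.70×10⁻⁹ C)(-4.37×10⁻⁹ C)(1/0.268 − 1/0.129) = 2.69×10⁻⁷ J.
v = √(2·2.69×10⁻⁷/7.49×10⁻³) = 8.47×10⁻³ m/s.

8.47×10⁻³ m/s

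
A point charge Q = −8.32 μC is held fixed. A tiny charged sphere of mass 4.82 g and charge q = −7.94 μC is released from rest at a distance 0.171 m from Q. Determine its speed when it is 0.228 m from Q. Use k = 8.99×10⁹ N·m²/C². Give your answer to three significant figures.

Only the electrostatic force acts, so mechanical energy is conserved: ½mv² = U₁ − U₂ = kQq(1/r₁ − 1/r₂).
U₁ − U₂ = (8.99×10⁹ N·m²/C²)(-8.32×10⁻⁶ C)(-7.94×10⁻⁶ C)(1/0.171 − 1/0.228) = 0.868 J.
v = √(2·0.868/4.82×10⁻³) = 19.0 m/s.

19.0 m/s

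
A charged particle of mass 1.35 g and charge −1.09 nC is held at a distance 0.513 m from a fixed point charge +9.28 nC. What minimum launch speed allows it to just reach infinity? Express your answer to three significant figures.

0.0162 m/s

To just escape, total mechanical energy must reach zero at infinity: ½mv²_min + U = 0, so ½mv²_min = −U = |kQq|/r.
|U| = |kQq|/r = (8.99×10⁹ N·m²/C²)(9.28×10⁻⁹)(1.09×10⁻⁹)/(0.513) = 1.77×10⁻⁷ J.
v_min = √(2|U|/m) = √(2·1.77×10⁻⁷/1.35×10⁻³) = 0.0162 m/s.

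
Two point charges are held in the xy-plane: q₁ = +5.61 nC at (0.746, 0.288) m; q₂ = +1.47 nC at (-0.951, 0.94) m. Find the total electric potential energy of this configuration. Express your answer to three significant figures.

The work to assemble the configuration equals its total potential energy, U = Σ kqᵢqⱼ/rᵢⱼ over all pairs.
Pair separations: r₁₂ = 1.82 m.
U = (4.08×10⁻⁸) = 4.08×10⁻⁸ J.

4.08×10⁻⁸ J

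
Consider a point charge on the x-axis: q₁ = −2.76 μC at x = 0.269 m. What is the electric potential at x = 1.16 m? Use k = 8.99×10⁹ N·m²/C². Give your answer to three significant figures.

The total potential is the scalar sum of each charge's contribution, V = Σ kqᵢ/rᵢ.
V = k[(-2.76×10⁻⁶)/(0.891)] = -2.78×10⁴ V.

-2.78×10⁴ V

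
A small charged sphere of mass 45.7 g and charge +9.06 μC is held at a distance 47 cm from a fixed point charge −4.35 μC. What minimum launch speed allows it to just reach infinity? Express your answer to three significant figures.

To just escape, total mechanical energy must reach zero at infinity: ½mv²_min + U = 0, so ½mv²_min = −U = |kQq|/r.
|U| = |kQq|/r = (8.99×10⁹ N·m²/C²)(4.35×10⁻⁶)(9.06×10⁻⁶)/(0.470) = 0.754 J.
v_min = √(2|U|/m) = √(2·0.754/0.0457) = 5.74 m/s.

5.74 m/s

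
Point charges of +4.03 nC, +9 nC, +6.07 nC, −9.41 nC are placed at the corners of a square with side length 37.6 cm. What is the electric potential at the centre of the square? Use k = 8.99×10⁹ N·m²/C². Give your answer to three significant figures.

328 V

Electric potential is a scalar, so the contributions from each charge add algebraically: V = Σ kqᵢ/rᵢ.
The distance from each corner to the centre is a√2/2 = 0.266 m.
V = k[(4.03×10⁻⁹)/(0.266) + (9.00×10⁻⁹)/(0.266) + (6.07×10⁻⁹)/(0.266) + (-9.41×10⁻⁹)/(0.266)] = 328 V.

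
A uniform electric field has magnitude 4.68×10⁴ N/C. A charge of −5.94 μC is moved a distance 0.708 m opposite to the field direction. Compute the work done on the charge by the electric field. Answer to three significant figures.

0.197 J

The potential change for a displacement 0.708 m opposite to the field direction is ΔV = +Ed = 3.31×10⁴ V.
W_field = −qΔV = 0.197 J.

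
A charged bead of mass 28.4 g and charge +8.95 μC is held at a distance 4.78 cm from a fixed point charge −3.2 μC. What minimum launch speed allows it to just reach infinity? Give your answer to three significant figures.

19.5 m/s

To just escape, total mechanical energy must reach zero at infinity: ½mv²_min + U = 0, so ½mv²_min = −U = |kQq|/r.
|U| = |kQq|/r = (8.99×10⁹ N·m²/C²)(3.20×10⁻⁶)(8.95×10⁻⁶)/(0.0478) = 5.39 J.
v_min = √(2|U|/m) = √(2·5.39/0.0284) = 19.5 m/s.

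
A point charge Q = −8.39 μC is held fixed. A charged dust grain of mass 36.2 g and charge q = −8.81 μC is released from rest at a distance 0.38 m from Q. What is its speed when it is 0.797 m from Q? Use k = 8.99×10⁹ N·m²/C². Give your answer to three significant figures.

Only the electrostatic force acts, so mechanical energy is conserved: ½mv² = U₁ − U₂ = kQq(1/r₁ − 1/r₂).
U₁ − U₂ = (8.99×10⁹ N·m²/C²)(-8.39×10⁻⁶ C)(-8.81×10⁻⁶ C)(1/0.380 − 1/0.797) = 0.915 J.
v = √(2·0.915/0.0362) = 7.11 m/s.

7.11 m/s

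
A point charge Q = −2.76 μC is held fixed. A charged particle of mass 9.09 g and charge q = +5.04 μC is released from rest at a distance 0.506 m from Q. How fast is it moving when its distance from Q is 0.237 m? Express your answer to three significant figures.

Only the electrostatic force acts, so mechanical energy is conserved: ½mv² = U₁ − U₂ = kQq(1/r₁ − 1/r₂).
U₁ − U₂ = (8.99×10⁹ N·m²/C²)(-2.76×10⁻⁶ C)(5.04×10⁻⁶ C)(1/0.506 − 1/0.237) = 0.281 J.
v = √(2·0.281/9.09×10⁻³) = 7.86 m/s.

7.86 m/s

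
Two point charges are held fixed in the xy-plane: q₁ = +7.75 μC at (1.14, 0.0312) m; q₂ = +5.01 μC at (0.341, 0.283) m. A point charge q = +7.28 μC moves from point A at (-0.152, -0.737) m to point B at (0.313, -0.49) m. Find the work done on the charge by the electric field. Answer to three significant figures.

-0.316 J

The work done by the electric force is W_field = −ΔU = −q(V_B − V_A) = q(V_A − V_B).
At A: distances to the source charges are 1.50 m, 1.13 m; V_A = Σ kqᵢ/rᵢ = 8.61×10⁴ V.
At B: distances to the source charges are 0.978 m, 0.774 m; V_B = Σ kqᵢ/rᵢ = 1.30×10⁵ V.
ΔV = V_B − V_A = 4.34×10⁴ V.
W_field = −qΔV = −(7.28×10⁻⁶ C)(4.34×10⁴ V) = -0.316 J.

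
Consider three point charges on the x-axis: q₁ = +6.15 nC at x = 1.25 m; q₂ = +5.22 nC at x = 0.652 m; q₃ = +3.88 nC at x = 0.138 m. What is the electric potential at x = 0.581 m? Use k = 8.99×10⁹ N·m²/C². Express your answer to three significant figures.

Electric potential is a scalar, so the contributions from each charge add algebraically: V = Σ kqᵢ/rᵢ.
Distances from the field point to each charge: r₁ = 0.669 m, r₂ = 0.0710 m, r₃ = 0.443 m.
V = k[(6.15×10⁻⁹)/(0.669) + (5.22×10⁻⁹)/(0.0710) + (3.88×10⁻⁹)/(0.443)] = 822 V.

822 V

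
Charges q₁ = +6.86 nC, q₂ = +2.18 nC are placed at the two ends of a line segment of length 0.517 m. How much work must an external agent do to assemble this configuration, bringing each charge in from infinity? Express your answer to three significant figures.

The work to assemble the configuration equals its total potential energy, U = Σ kqᵢqⱼ/rᵢⱼ over all pairs.
The separation is r = 0.517 m.
U = (2.60×10⁻⁷) = 2.60×10⁻⁷ J.

2.60×10⁻⁷ J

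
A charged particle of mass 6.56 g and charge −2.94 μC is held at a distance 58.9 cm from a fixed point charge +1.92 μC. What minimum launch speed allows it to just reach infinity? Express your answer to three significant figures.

5.13 m/s

To just escape, total mechanical energy must reach zero at infinity: ½mv²_min + U = 0, so ½mv²_min = −U = |kQq|/r.
|U| = |kQq|/r = (8.99×10⁹ N·m²/C²)(1.92×10⁻⁶)(2.94×10⁻⁶)/(0.589) = 0.0862 J.
v_min = √(2|U|/m) = √(2·0.0862/6.56×10⁻³) = 5.13 m/s.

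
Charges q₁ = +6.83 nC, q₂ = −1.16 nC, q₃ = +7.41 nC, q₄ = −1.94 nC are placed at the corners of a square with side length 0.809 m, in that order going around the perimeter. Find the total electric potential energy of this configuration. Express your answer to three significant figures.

The assembly work is the sum of pairwise potential energies, U = Σ_{i<j} kqᵢqⱼ/rᵢⱼ.
The four side pairs have separation 0.809 m and the two diagonal pairs 1.14 m.
Summing all 6 pair terms gives U = -7.52×10⁻⁸ J.

-7.52×10⁻⁸ J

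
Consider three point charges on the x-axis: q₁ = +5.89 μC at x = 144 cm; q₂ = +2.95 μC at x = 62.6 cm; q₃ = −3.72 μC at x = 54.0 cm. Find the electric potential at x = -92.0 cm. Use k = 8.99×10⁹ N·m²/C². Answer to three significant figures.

1.67×10⁴ V

The total potential is the scalar sum of each charge's contribution, V = Σ kqᵢ/rᵢ.
Distances from the field point to each charge: r₁ = 2.36 m, r₂ = 1.55 m, r₃ = 1.46 m.
V = k[(5.89×10⁻⁶)/(2.36) + (2.95×10⁻⁶)/(1.55) + (-3.72×10⁻⁶)/(1.46)] = 1.67×10⁴ V.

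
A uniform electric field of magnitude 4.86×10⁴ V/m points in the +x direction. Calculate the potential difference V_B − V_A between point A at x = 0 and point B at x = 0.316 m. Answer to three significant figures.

In a uniform field, potential decreases in the direction of E: V_B − V_A = −E·Δx.
V_B − V_A = −(4.86×10⁴ V/m)(0.316 m) = -1.54×10⁴ V.

-1.54×10⁴ V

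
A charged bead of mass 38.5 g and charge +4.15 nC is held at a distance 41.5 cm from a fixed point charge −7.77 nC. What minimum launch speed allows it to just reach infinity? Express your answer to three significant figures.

6.02×10⁻³ m/s

To just escape, total mechanical energy must reach zero at infinity: ½mv²_min + U = 0, so ½mv²_min = −U = |kQq|/r.
|U| = |kQq|/r = (8.99×10⁹ N·m²/C²)(7.77×10⁻⁹)(4.15×10⁻⁹)/(0.415) = 6.99×10⁻⁷ J.
v_min = √(2|U|/m) = √(2·6.99×10⁻⁷/0.0385) = 6.02×10⁻³ m/s.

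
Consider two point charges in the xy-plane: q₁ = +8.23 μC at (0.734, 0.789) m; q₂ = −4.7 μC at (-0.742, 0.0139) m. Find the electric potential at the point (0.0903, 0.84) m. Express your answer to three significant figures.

7.86×10⁴ V

Electric potential is a scalar, so the contributions from each charge add algebraically: V = Σ kqᵢ/rᵢ.
Distances from the field point to each charge: r₁ = 0.646 m, r₂ = 1.17 m.
V = k[(8.23×10⁻⁶)/(0.646) + (-4.70×10⁻⁶)/(1.17)] = 7.86×10⁴ V.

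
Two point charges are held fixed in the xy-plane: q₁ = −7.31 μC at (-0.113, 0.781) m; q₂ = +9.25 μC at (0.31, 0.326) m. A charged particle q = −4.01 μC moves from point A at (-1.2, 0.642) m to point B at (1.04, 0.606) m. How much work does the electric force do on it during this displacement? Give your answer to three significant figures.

0.225 J

The work done by the electric force is W_field = −ΔU = −q(V_B − V_A) = q(V_A − V_B).
At A: distances to the source charges are 1.10 m, 1.54 m; V_A = Σ kqᵢ/rᵢ = -6070 V.
At B: distances to the source charges are 1.17 m, 0.782 m; V_B = Σ kqᵢ/rᵢ = 5.00×10⁴ V.
ΔV = V_B − V_A = 5.61×10⁴ V.
W_field = −qΔV = −(-4.01×10⁻⁶ C)(5.61×10⁴ V) = 0.225 J.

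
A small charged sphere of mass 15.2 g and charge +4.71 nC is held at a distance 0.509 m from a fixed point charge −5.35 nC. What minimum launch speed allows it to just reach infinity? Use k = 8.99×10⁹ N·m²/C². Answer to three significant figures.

To just escape, total mechanical energy must reach zero at infinity: ½mv²_min + U = 0, so ½mv²_min = −U = |kQq|/r.
|U| = |kQq|/r = (8.99×10⁹ N·m²/C²)(5.35×10⁻⁹)(4.71×10⁻⁹)/(0.509) = 4.45×10⁻⁷ J.
v_min = √(2|U|/m) = √(2·4.45×10⁻⁷/0.0152) = 7.65×10⁻³ m/s.

7.65×10⁻³ m/s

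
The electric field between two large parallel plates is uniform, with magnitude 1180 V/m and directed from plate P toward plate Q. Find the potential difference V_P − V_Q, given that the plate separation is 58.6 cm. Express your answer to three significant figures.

In a uniform field, potential decreases in the direction of E: ΔV = −E·d for a displacement d parallel to E.
Going from Q to P is a displacement of 58.6 cm opposite to the field, so V_P − V_Q = +Ed = 691 V.

691 V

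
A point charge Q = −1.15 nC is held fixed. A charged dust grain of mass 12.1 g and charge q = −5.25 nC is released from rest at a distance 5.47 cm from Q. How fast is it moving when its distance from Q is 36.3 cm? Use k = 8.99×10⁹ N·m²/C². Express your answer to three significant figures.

0.0118 m/s

Only the electrostatic force acts, so mechanical energy is conserved: ½mv² = U₁ − U₂ = kQq(1/r₁ − 1/r₂).
U₁ − U₂ = (8.99×10⁹ N·m²/C²)(-1.15×10⁻⁹ C)(-5.25×10⁻⁹ C)(1/0.0547 − 1/0.363) = 8.43×10⁻⁷ J.
v = √(2·8.43×10⁻⁷/0.0121) = 0.0118 m/s.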